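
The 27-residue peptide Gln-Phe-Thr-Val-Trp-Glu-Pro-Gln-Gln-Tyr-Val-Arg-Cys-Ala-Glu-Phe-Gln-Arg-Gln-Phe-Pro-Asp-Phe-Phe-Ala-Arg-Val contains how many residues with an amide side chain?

Only N (asparagine) and Q (glutamine) carry a side-chain carboxamide.
Matching residues: Gln1, Gln8, Gln9, Gln17, Gln19.

5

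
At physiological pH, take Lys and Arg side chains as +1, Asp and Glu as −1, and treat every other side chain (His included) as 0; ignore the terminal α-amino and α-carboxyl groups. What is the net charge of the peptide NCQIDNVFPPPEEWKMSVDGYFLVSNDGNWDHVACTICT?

Positive (K, R): K15 → +1.
Negative (D, E): D5, E12, E13, D19, D27, D31 → −6.
Net charge = (+1) + (−6) = −5.

-5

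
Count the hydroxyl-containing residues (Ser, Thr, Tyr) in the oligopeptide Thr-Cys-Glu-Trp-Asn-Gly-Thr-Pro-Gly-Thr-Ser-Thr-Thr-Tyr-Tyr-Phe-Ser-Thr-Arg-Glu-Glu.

Matching residues: Thr1, Thr7, Thr10, Ser11, Thr12, Thr13, Tyr14, Tyr15, Ser17, Thr18.

10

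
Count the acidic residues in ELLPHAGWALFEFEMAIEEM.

5

The acidic residues are Asp (D) and Glu (E), whose side chains end in a carboxylate group.
Matching residues: E1, E12, E14, E18, E19.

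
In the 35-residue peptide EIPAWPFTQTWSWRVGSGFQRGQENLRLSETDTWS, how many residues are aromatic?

Phenylalanine (F), tryptophan (W), and tyrosine (Y) have aromatic ring side chains.
Matching residues: W5, F7, W11, W13, F19, W34.

6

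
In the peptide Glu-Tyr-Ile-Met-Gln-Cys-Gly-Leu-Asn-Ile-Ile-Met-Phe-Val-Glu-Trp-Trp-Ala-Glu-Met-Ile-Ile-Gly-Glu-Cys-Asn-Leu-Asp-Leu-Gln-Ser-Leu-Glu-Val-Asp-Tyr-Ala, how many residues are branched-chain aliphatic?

11

V, L, and I make up the branched-chain aliphatic group.
Matching residues: Ile3, Leu8, Ile10, Ile11, Val14, Ile21, Ile22, Leu27, Leu29, Leu32, Val34.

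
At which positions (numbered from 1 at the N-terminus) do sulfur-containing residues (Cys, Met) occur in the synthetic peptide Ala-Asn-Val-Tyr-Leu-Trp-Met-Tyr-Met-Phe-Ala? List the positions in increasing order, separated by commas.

7, 9

Matching residues: Met7, Met9.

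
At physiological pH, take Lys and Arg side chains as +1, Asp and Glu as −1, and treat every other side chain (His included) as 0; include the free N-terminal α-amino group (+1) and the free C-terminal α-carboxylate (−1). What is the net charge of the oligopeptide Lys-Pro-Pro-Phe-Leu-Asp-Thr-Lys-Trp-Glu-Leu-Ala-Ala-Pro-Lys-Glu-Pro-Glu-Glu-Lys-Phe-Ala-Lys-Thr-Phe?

0

Positive (K, R): Lys1, Lys8, Lys15, Lys20, Lys23 → +5.
Negative (D, E): Asp6, Glu10, Glu16, Glu18, Glu19 → −5.
The N-terminus (+1) and C-terminus (−1) cancel.
Net charge = (+5) + (−5) = 0.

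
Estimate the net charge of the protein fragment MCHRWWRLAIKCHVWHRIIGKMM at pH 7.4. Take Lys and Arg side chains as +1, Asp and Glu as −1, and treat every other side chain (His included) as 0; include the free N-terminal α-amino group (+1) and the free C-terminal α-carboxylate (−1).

Positive (K, R): R4, R7, K11, R17, K21 → +5.
Negative (D, E): none → −0.
The N-terminus (+1) and C-terminus (−1) cancel.
Net charge = (+5) + (−0) = +5.

+5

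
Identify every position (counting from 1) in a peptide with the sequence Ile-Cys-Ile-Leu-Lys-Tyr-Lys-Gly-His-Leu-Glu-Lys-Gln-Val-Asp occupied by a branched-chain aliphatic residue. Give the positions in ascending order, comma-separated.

Matching residues: Ile1, Ile3, Leu4, Leu10, Val14.

1, 3, 4, 10, 14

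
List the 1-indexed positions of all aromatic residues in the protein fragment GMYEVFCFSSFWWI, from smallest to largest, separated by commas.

The aromatic amino acids are Phe (F, benzyl), Trp (W, indole), and Tyr (Y, phenol).
Matching residues: Y3, F6, F8, F11, W12, W13.

3, 6, 8, 11, 12, 13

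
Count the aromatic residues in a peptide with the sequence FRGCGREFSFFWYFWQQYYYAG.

F, W, and Y each carry an aromatic ring on the side chain.
Matching residues: F1, F8, F10, F11, W12, Y13, F14, W15, Y18, Y19, Y20.

11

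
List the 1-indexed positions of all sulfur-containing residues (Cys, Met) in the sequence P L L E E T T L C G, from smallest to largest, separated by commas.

Matching residues: C9.

9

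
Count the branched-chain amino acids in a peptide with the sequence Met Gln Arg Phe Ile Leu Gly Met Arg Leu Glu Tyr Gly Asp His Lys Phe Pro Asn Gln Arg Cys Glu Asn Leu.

The BCAAs are Val, Leu, and Ile — aliphatic side chains with a branch point.
Matching residues: Ile5, Leu6, Leu10, Leu25.

4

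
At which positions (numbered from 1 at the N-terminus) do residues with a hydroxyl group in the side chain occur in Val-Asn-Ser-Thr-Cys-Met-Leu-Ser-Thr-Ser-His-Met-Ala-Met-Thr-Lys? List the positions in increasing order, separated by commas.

S, T, and Y are the three residues with a side-chain hydroxyl.
Matching residues: Ser3, Thr4, Ser8, Thr9, Ser10, Thr15.

3, 4, 8, 9, 10, 15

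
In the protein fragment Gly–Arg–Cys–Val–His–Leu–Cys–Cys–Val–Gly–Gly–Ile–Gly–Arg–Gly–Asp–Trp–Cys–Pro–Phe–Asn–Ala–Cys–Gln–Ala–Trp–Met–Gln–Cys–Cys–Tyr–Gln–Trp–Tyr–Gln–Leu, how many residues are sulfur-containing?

8

Cysteine (C, thiol) and methionine (M, thioether) are the two sulfur-containing amino acids.
Matching residues: Cys3, Cys7, Cys8, Cys18, Cys23, Met27, Cys29, Cys30.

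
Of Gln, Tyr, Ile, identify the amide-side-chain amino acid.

The amide-side-chain residues are Asn (N) and Gln (Q).
Of the listed options, only Gln belongs to this group.

Gln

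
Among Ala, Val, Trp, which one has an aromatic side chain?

F, W, and Y each carry an aromatic ring on the side chain.
Of the listed options, only Trp belongs to this group.

Trp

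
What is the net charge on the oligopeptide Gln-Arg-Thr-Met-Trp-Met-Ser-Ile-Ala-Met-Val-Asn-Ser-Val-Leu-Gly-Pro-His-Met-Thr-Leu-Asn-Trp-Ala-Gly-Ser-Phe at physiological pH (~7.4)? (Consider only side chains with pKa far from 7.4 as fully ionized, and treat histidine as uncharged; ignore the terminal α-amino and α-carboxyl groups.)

At pH ~7.4 the Lys and Arg side chains are protonated (+1), the Asp and Glu side chains are deprotonated (−1), and with His taken as neutral all other side chains carry no charge.
Positive (K, R): Arg2 → +1.
Negative (D, E): none → −0.
Net charge = (+1) + (−0) = +1.

+1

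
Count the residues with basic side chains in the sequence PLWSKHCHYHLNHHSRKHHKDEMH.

12

K, R, and H are the three residues with basic side chains (ε-amine, guanidinium, and imidazole respectively).
Matching residues: K5, H6, H8, H10, H13, H14, R16, K17, H18, H19, K20, H24.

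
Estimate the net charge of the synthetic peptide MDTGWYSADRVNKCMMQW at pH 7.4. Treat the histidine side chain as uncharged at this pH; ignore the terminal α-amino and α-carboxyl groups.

0

Near pH 7.4, K and R contribute +1 each, D and E contribute −1 each, and every other side chain (His included, as stated) is uncharged.
Positive (K, R): R10, K13 → +2.
Negative (D, E): D2, D9 → −2.
Net charge = (+2) + (−2) = 0.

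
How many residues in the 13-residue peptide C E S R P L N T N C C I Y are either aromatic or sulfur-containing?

Aromatic: F, W, Y. Sulfur-containing: C, M.
Aromatic residues here: Y13 (1).
Sulfur-containing residues here: C1, C10, C11 (3).
The two groups share no amino acid, so total = 1 + 3 = 4.

4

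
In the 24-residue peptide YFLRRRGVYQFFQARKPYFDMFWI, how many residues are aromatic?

9

Phenylalanine (F), tryptophan (W), and tyrosine (Y) have aromatic ring side chains.
Matching residues: Y1, F2, Y9, F11, F12, Y18, F19, F22, W23.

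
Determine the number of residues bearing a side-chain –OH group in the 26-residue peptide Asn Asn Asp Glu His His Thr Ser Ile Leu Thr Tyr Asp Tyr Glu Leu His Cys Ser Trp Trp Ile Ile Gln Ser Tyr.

S, T, and Y are the three residues with a side-chain hydroxyl.
Matching residues: Thr7, Ser8, Thr11, Tyr12, Tyr14, Ser19, Ser25, Tyr26.

8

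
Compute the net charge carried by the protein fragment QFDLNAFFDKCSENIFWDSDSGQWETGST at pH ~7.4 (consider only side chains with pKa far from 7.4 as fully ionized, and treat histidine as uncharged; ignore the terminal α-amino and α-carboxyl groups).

-5

At pH ~7.4 the Lys and Arg side chains are protonated (+1), the Asp and Glu side chains are deprotonated (−1), and with His taken as neutral all other side chains carry no charge.
Positive (K, R): K10 → +1.
Negative (D, E): D3, D9, E13, D18, D20, E25 → −6.
Net charge = (+1) + (−6) = −5.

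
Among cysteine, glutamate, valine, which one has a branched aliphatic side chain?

V, L, and I make up the branched-chain aliphatic group.
Of the listed options, only valine belongs to this group.

valine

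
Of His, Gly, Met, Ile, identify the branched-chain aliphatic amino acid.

Ile

The BCAAs are Val, Leu, and Ile — aliphatic side chains with a branch point.
Of the listed options, only Ile belongs to this group.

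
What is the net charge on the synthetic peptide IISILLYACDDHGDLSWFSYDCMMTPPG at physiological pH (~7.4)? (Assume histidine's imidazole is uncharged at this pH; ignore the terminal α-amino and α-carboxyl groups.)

Near pH 7.4, K and R contribute +1 each, D and E contribute −1 each, and every other side chain (His included, as stated) is uncharged.
Positive (K, R): none → +0.
Negative (D, E): D10, D11, D14, D21 → −4.
Net charge = (+0) + (−4) = −4.

-4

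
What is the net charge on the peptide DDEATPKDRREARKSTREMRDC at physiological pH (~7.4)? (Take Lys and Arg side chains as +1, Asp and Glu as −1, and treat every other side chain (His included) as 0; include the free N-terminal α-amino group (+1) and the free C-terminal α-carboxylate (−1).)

Positive (K, R): K7, R9, R10, R13, K14, R17, R20 → +7.
Negative (D, E): D1, D2, E3, D8, E11, E18, D21 → −7.
The N-terminus (+1) and C-terminus (−1) cancel.
Net charge = (+7) + (−7) = 0.

0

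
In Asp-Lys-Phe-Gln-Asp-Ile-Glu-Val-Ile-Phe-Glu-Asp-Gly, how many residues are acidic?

5

Only D (aspartate) and E (glutamate) carry a side-chain carboxylic acid.
Matching residues: Asp1, Asp5, Glu7, Glu11, Asp12.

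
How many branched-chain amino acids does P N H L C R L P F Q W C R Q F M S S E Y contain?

The BCAAs are Val, Leu, and Ile — aliphatic side chains with a branch point.
Matching residues: L4, L7.

2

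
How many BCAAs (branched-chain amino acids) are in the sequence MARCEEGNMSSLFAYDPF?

The BCAAs are Val, Leu, and Ile — aliphatic side chains with a branch point.
Matching residues: L12.

1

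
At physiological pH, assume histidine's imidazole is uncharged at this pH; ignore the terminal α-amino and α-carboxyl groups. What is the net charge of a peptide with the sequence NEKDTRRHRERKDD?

+1

Near pH 7.4, K and R contribute +1 each, D and E contribute −1 each, and every other side chain (His included, as stated) is uncharged.
Positive (K, R): K3, R6, R7, R9, R11, K12 → +6.
Negative (D, E): E2, D4, E10, D13, D14 → −5.
Net charge = (+6) + (−5) = +1.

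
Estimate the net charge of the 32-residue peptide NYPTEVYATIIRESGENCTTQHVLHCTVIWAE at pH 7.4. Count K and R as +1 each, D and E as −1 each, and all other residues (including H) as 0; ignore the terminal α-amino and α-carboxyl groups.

-3

Positive (K, R): R12 → +1.
Negative (D, E): E5, E13, E16, E32 → −4.
Net charge = (+1) + (−4) = −3.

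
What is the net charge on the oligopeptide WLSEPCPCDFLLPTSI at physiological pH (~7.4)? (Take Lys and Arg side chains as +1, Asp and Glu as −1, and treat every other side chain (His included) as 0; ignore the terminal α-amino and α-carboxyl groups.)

Positive (K, R): none → +0.
Negative (D, E): E4, D9 → −2.
Net charge = (+0) + (−2) = −2.

-2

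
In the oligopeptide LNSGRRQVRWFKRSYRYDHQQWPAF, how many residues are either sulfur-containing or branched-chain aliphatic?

2

Sulfur-containing: C, M. Branched-chain aliphatic: I, L, V.
Sulfur-containing residues here: none (0).
Branched-chain aliphatic residues here: L1, V8 (2).
The two groups share no amino acid, so total = 0 + 2 = 2.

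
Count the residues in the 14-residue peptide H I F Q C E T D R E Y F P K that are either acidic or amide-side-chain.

4

Acidic: D, E. Amide-side-chain: N, Q.
Acidic residues here: E6, D8, E10 (3).
Amide-side-chain residues here: Q4 (1).
The two groups share no amino acid, so total = 3 + 1 = 4.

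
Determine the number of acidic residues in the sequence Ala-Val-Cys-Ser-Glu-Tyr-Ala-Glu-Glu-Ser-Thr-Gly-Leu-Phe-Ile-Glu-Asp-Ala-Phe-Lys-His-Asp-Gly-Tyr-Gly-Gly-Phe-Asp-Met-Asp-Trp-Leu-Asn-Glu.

9

Only D (aspartate) and E (glutamate) carry a side-chain carboxylic acid.
Matching residues: Glu5, Glu8, Glu9, Glu16, Asp17, Asp22, Asp28, Asp30, Glu34.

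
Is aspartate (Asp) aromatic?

Phenylalanine (F), tryptophan (W), and tyrosine (Y) have aromatic ring side chains.
Aspartate is not in this group.

No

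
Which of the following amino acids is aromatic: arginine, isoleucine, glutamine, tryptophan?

tryptophan

The aromatic amino acids are Phe (F, benzyl), Trp (W, indole), and Tyr (Y, phenol).
Of the listed options, only tryptophan belongs to this group.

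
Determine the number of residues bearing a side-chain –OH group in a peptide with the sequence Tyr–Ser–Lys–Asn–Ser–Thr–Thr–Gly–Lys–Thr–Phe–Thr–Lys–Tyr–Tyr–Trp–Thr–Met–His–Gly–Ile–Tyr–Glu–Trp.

S, T, and Y are the three residues with a side-chain hydroxyl.
Matching residues: Tyr1, Ser2, Ser5, Thr6, Thr7, Thr10, Thr12, Tyr14, Tyr15, Thr17, Tyr22.

11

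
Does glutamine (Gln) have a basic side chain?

No

The basic amino acids are Lys (K), Arg (R), and His (H).
Glutamine is not in this group.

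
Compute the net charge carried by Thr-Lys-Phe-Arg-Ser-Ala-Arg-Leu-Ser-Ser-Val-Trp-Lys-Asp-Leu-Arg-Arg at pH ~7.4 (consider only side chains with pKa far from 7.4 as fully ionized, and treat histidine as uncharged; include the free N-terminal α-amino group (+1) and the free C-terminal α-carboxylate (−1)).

Near pH 7.4, K and R contribute +1 each, D and E contribute −1 each, and every other side chain (His included, as stated) is uncharged.
Positive (K, R): Lys2, Arg4, Arg7, Lys13, Arg16, Arg17 → +6.
Negative (D, E): Asp14 → −1.
The N-terminus (+1) and C-terminus (−1) cancel.
Net charge = (+6) + (−1) = +5.

+5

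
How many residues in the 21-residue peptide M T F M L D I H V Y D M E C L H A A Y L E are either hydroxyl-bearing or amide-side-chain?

3

Hydroxyl-bearing: S, T, Y. Amide-side-chain: N, Q.
Hydroxyl-bearing residues here: T2, Y10, Y19 (3).
Amide-side-chain residues here: none (0).
The two groups share no amino acid, so total = 3 + 0 = 3.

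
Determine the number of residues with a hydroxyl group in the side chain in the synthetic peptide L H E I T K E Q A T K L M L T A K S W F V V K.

S, T, and Y are the three residues with a side-chain hydroxyl.
Matching residues: T5, T10, T15, S18.

4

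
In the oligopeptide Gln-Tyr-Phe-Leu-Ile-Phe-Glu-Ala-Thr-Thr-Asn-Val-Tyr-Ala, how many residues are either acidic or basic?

1

Acidic: D, E. Basic: H, K, R.
Acidic residues here: Glu7 (1).
Basic residues here: none (0).
The two groups share no amino acid, so total = 1 + 0 = 1.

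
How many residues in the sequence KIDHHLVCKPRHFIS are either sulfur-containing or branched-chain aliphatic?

Sulfur-containing: C, M. Branched-chain aliphatic: I, L, V.
Sulfur-containing residues here: C8 (1).
Branched-chain aliphatic residues here: I2, L6, V7, I14 (4).
The two groups share no amino acid, so total = 1 + 4 = 5.

5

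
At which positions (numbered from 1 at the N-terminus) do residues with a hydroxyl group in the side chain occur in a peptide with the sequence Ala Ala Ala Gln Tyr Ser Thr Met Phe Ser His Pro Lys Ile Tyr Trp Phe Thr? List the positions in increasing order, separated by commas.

S, T, and Y are the three residues with a side-chain hydroxyl.
Matching residues: Tyr5, Ser6, Thr7, Ser10, Tyr15, Thr18.

5, 6, 7, 10, 15, 18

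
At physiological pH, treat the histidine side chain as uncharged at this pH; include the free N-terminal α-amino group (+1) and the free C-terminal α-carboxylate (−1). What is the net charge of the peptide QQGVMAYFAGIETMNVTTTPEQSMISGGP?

-2

Near pH 7.4, K and R contribute +1 each, D and E contribute −1 each, and every other side chain (His included, as stated) is uncharged.
Positive (K, R): none → +0.
Negative (D, E): E12, E21 → −2.
The N-terminus (+1) and C-terminus (−1) cancel.
Net charge = (+0) + (−2) = −2.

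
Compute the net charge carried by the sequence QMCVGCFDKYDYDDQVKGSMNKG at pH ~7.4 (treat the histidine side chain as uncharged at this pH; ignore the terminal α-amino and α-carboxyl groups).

The side chains ionized at physiological pH are Lys/Arg (+1) and Asp/Glu (−1); with His treated as neutral, nothing else contributes.
Positive (K, R): K9, K17, K22 → +3.
Negative (D, E): D8, D11, D13, D14 → −4.
Net charge = (+3) + (−4) = −1.

-1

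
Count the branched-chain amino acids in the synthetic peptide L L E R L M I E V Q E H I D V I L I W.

Valine (V), leucine (L), and isoleucine (I) are the branched-chain amino acids.
Matching residues: L1, L2, L5, I7, V9, I13, V15, I16, L17, I18.

10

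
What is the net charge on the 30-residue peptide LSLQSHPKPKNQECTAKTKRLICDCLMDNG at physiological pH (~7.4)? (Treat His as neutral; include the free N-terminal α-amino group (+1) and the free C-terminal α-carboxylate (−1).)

+2

The side chains ionized at physiological pH are Lys/Arg (+1) and Asp/Glu (−1); with His treated as neutral, nothing else contributes.
Positive (K, R): K8, K10, K17, K19, R20 → +5.
Negative (D, E): E13, D24, D28 → −3.
The N-terminus (+1) and C-terminus (−1) cancel.
Net charge = (+5) + (−3) = +2.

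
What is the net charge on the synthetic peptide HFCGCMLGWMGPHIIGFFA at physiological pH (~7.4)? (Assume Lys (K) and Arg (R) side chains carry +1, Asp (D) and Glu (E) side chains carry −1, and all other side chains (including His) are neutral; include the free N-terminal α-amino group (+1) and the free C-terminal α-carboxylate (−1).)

0

Positive (K, R): none → +0.
Negative (D, E): none → −0.
The N-terminus (+1) and C-terminus (−1) cancel.
Net charge = (+0) + (−0) = 0.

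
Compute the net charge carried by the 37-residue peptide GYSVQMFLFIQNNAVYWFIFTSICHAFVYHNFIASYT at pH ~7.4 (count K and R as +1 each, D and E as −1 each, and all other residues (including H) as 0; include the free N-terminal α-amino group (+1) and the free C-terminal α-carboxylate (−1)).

0

Positive (K, R): none → +0.
Negative (D, E): none → −0.
The N-terminus (+1) and C-terminus (−1) cancel.
Net charge = (+0) + (−0) = 0.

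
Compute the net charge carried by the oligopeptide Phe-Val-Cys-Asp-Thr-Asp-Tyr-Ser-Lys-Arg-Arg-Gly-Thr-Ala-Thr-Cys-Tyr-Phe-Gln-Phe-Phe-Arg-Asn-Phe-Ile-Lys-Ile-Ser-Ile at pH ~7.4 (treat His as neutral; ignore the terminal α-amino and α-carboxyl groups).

Near pH 7.4, K and R contribute +1 each, D and E contribute −1 each, and every other side chain (His included, as stated) is uncharged.
Positive (K, R): Lys9, Arg10, Arg11, Arg22, Lys26 → +5.
Negative (D, E): Asp4, Asp6 → −2.
Net charge = (+5) + (−2) = +3.

+3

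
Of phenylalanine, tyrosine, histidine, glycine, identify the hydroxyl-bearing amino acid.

The –OH-bearing residues are Ser, Thr (aliphatic alcohols), and Tyr (phenol).
Of the listed options, only tyrosine belongs to this group.

tyrosine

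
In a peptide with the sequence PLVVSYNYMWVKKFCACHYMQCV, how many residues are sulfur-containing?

5

Cysteine (C, thiol) and methionine (M, thioether) are the two sulfur-containing amino acids.
Matching residues: M9, C15, C17, M20, C22.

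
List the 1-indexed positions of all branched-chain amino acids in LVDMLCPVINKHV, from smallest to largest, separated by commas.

1, 2, 5, 8, 9, 13

V, L, and I make up the branched-chain aliphatic group.
Matching residues: L1, V2, L5, V8, I9, V13.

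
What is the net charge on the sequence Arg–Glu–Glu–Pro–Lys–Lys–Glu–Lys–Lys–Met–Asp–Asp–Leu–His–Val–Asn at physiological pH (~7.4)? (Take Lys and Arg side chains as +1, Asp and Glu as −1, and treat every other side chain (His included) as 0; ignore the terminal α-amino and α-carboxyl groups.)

0

Positive (K, R): Arg1, Lys5, Lys6, Lys8, Lys9 → +5.
Negative (D, E): Glu2, Glu3, Glu7, Asp11, Asp12 → −5.
Net charge = (+5) + (−5) = 0.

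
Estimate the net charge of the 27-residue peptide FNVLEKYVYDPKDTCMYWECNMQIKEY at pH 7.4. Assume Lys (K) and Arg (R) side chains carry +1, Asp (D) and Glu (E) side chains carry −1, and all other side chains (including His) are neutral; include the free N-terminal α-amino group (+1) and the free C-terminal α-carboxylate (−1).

Positive (K, R): K6, K12, K25 → +3.
Negative (D, E): E5, D10, D13, E19, E26 → −5.
The N-terminus (+1) and C-terminus (−1) cancel.
Net charge = (+3) + (−5) = −2.

-2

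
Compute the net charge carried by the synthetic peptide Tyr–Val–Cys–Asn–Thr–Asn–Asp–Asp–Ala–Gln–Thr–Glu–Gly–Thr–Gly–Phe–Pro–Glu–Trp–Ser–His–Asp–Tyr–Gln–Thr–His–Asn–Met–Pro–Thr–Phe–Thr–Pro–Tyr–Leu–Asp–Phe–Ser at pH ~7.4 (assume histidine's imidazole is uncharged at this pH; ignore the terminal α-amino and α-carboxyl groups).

-6

At pH ~7.4 the Lys and Arg side chains are protonated (+1), the Asp and Glu side chains are deprotonated (−1), and with His taken as neutral all other side chains carry no charge.
Positive (K, R): none → +0.
Negative (D, E): Asp7, Asp8, Glu12, Glu18, Asp22, Asp36 → −6.
Net charge = (+0) + (−6) = −6.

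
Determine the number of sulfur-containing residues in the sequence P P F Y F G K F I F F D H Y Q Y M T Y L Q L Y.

1

Cysteine (C, thiol) and methionine (M, thioether) are the two sulfur-containing amino acids.
Matching residues: M17.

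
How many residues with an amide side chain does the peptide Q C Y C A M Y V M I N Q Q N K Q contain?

Asparagine (N) and glutamine (Q) have uncharged amide side chains.
Matching residues: Q1, N11, Q12, Q13, N14, Q16.

6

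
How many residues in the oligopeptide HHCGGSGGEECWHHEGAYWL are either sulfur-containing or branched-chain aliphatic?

Sulfur-containing: C, M. Branched-chain aliphatic: I, L, V.
Sulfur-containing residues here: C3, C11 (2).
Branched-chain aliphatic residues here: L20 (1).
The two groups share no amino acid, so total = 2 + 1 = 3.

3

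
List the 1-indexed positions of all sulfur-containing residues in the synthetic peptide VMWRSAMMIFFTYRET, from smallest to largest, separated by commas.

The sulfur-bearing residues are cysteine (–SH) and methionine (–S–CH₃).
Matching residues: M2, M7, M8.

2, 7, 8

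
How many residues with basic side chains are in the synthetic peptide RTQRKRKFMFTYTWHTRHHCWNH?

10

K, R, and H are the three residues with basic side chains (ε-amine, guanidinium, and imidazole respectively).
Matching residues: R1, R4, K5, R6, K7, H15, R17, H18, H19, H23.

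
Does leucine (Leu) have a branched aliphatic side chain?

The BCAAs are Val, Leu, and Ile — aliphatic side chains with a branch point.
Leucine is in this group.

Yes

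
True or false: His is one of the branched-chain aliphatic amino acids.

The BCAAs are Val, Leu, and Ile — aliphatic side chains with a branch point.
Histidine is not in this group.

False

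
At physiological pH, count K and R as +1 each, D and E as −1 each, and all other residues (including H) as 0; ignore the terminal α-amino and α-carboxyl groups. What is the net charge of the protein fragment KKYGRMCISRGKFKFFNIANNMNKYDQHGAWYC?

+6

Positive (K, R): K1, K2, R5, R10, K12, K14, K24 → +7.
Negative (D, E): D26 → −1.
Net charge = (+7) + (−1) = +6.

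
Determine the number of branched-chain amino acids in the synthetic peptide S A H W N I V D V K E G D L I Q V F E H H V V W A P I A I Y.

V, L, and I make up the branched-chain aliphatic group.
Matching residues: I6, V7, V9, L14, I15, V17, V22, V23, I27, I29.

10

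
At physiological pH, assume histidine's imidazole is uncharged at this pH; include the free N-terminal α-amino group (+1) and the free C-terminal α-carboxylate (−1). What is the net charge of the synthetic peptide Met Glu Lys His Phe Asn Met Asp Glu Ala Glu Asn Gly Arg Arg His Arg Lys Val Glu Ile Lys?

Near pH 7.4, K and R contribute +1 each, D and E contribute −1 each, and every other side chain (His included, as stated) is uncharged.
Positive (K, R): Lys3, Arg14, Arg15, Arg17, Lys18, Lys22 → +6.
Negative (D, E): Glu2, Asp8, Glu9, Glu11, Glu20 → −5.
The N-terminus (+1) and C-terminus (−1) cancel.
Net charge = (+6) + (−5) = +1.

+1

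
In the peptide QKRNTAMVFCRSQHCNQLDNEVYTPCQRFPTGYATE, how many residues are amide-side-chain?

The amide-side-chain residues are Asn (N) and Gln (Q).
Matching residues: Q1, N4, Q13, N16, Q17, N20, Q27.

7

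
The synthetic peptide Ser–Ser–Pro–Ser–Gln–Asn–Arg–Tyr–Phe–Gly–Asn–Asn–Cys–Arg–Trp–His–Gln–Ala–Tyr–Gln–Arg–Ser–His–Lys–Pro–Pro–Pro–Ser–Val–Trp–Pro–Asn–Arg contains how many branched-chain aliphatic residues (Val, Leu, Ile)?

1

Matching residues: Val29.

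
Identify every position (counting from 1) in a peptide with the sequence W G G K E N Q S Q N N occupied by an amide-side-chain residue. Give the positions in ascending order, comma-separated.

Only N (asparagine) and Q (glutamine) carry a side-chain carboxamide.
Matching residues: N6, Q7, Q9, N10, N11.

6, 7, 9, 10, 11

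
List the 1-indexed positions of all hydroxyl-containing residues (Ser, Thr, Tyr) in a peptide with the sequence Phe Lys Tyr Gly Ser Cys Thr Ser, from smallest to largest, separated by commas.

3, 5, 7, 8

Matching residues: Tyr3, Ser5, Thr7, Ser8.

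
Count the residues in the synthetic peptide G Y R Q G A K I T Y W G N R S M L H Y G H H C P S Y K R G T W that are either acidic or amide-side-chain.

Acidic: D, E. Amide-side-chain: N, Q.
Acidic residues here: none (0).
Amide-side-chain residues here: Q4, N13 (2).
The two groups share no amino acid, so total = 0 + 2 = 2.

2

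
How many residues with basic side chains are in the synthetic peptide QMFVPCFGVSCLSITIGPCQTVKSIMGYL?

K, R, and H are the three residues with basic side chains (ε-amine, guanidinium, and imidazole respectively).
Matching residues: K23.

1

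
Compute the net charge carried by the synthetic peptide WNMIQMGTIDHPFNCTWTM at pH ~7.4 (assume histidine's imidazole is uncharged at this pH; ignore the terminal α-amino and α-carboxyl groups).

-1

At pH ~7.4 the Lys and Arg side chains are protonated (+1), the Asp and Glu side chains are deprotonated (−1), and with His taken as neutral all other side chains carry no charge.
Positive (K, R): none → +0.
Negative (D, E): D10 → −1.
Net charge = (+0) + (−1) = −1.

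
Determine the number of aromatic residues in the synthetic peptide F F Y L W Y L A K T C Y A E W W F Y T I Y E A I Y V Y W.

F, W, and Y each carry an aromatic ring on the side chain.
Matching residues: F1, F2, Y3, W5, Y6, Y12, W15, W16, F17, Y18, Y21, Y25, Y27, W28.

14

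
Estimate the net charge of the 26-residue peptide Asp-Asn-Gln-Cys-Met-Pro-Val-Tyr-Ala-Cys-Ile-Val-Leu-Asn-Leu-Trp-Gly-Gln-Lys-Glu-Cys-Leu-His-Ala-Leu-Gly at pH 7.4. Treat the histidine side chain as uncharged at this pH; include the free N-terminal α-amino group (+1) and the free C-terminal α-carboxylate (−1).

-1

At pH ~7.4 the Lys and Arg side chains are protonated (+1), the Asp and Glu side chains are deprotonated (−1), and with His taken as neutral all other side chains carry no charge.
Positive (K, R): Lys19 → +1.
Negative (D, E): Asp1, Glu20 → −2.
The N-terminus (+1) and C-terminus (−1) cancel.
Net charge = (+1) + (−2) = −1.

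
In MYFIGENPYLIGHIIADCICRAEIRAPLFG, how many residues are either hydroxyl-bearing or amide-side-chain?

Hydroxyl-bearing: S, T, Y. Amide-side-chain: N, Q.
Hydroxyl-bearing residues here: Y2, Y9 (2).
Amide-side-chain residues here: N7 (1).
The two groups share no amino acid, so total = 2 + 1 = 3.

3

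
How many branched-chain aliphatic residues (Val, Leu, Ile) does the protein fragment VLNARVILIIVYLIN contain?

Matching residues: V1, L2, V6, I7, L8, I9, I10, V11, L13, I14.

10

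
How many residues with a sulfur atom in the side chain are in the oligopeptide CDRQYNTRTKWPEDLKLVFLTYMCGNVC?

Only Cys (C) and Met (M) have a sulfur atom in the side chain.
Matching residues: C1, M23, C24, C28.

4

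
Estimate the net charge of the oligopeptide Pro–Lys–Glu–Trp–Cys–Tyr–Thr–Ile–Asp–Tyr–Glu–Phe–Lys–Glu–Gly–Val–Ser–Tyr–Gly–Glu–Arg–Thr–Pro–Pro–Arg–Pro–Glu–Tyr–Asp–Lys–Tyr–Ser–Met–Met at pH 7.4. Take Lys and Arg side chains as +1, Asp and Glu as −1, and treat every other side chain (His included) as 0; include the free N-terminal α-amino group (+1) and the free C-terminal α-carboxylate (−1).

Positive (K, R): Lys2, Lys13, Arg21, Arg25, Lys30 → +5.
Negative (D, E): Glu3, Asp9, Glu11, Glu14, Glu20, Glu27, Asp29 → −7.
The N-terminus (+1) and C-terminus (−1) cancel.
Net charge = (+5) + (−7) = −2.

-2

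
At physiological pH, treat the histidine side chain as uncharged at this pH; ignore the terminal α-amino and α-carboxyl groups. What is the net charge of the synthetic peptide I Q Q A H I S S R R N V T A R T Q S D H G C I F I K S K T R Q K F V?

+6

At pH ~7.4 the Lys and Arg side chains are protonated (+1), the Asp and Glu side chains are deprotonated (−1), and with His taken as neutral all other side chains carry no charge.
Positive (K, R): R9, R10, R15, K26, K28, R30, K32 → +7.
Negative (D, E): D19 → −1.
Net charge = (+7) + (−1) = +6.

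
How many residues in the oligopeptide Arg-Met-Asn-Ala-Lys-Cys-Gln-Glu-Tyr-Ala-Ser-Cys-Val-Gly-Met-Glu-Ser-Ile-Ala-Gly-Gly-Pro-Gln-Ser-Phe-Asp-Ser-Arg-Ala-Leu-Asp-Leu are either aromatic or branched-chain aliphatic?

Aromatic: F, W, Y. Branched-chain aliphatic: I, L, V.
Aromatic residues here: Tyr9, Phe25 (2).
Branched-chain aliphatic residues here: Val13, Ile18, Leu30, Leu32 (4).
The two groups share no amino acid, so total = 2 + 4 = 6.

6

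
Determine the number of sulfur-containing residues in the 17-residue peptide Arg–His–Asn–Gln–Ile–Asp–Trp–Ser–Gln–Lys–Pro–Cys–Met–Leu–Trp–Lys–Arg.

Cysteine (C, thiol) and methionine (M, thioether) are the two sulfur-containing amino acids.
Matching residues: Cys12, Met13.

2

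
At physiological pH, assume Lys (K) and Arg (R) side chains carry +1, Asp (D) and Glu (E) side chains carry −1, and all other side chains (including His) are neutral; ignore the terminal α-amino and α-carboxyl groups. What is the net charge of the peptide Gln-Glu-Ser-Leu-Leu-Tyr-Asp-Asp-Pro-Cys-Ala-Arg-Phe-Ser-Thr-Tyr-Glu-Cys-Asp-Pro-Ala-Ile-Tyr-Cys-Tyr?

Positive (K, R): Arg12 → +1.
Negative (D, E): Glu2, Asp7, Asp8, Glu17, Asp19 → −5.
Net charge = (+1) + (−5) = −4.

-4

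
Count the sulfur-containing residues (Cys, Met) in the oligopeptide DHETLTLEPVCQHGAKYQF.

1

Matching residues: C11.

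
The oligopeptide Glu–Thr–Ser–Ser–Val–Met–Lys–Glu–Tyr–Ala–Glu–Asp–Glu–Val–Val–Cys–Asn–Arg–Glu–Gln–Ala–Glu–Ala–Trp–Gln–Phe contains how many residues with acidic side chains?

Aspartate (D) and glutamate (E) have carboxylic-acid side chains and are the acidic amino acids.
Matching residues: Glu1, Glu8, Glu11, Asp12, Glu13, Glu19, Glu22.

7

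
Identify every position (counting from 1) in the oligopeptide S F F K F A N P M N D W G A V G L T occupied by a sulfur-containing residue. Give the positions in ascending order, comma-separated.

9

Only Cys (C) and Met (M) have a sulfur atom in the side chain.
Matching residues: M9.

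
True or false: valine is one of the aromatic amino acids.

The aromatic amino acids are Phe (F, benzyl), Trp (W, indole), and Tyr (Y, phenol).
Valine is not in this group.

False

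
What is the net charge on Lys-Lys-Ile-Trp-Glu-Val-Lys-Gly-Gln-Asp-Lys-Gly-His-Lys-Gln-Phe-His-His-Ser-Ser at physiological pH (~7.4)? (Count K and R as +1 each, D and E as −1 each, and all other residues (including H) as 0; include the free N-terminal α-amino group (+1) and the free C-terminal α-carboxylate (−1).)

Positive (K, R): Lys1, Lys2, Lys7, Lys11, Lys14 → +5.
Negative (D, E): Glu5, Asp10 → −2.
The N-terminus (+1) and C-terminus (−1) cancel.
Net charge = (+5) + (−2) = +3.

+3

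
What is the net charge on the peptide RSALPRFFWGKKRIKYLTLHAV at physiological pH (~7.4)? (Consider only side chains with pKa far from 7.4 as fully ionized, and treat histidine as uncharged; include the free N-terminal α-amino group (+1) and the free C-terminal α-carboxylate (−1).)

+6

The side chains ionized at physiological pH are Lys/Arg (+1) and Asp/Glu (−1); with His treated as neutral, nothing else contributes.
Positive (K, R): R1, R6, K11, K12, R13, K15 → +6.
Negative (D, E): none → −0.
The N-terminus (+1) and C-terminus (−1) cancel.
Net charge = (+6) + (−0) = +6.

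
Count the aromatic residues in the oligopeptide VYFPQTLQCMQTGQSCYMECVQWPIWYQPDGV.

6

Phenylalanine (F), tryptophan (W), and tyrosine (Y) have aromatic ring side chains.
Matching residues: Y2, F3, Y17, W23, W26, Y27.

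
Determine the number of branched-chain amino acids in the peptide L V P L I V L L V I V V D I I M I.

The BCAAs are Val, Leu, and Ile — aliphatic side chains with a branch point.
Matching residues: L1, V2, L4, I5, V6, L7, L8, V9, I10, V11, V12, I14, I15, I17.

14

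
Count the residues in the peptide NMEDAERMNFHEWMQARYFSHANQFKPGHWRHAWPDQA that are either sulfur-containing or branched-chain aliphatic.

Sulfur-containing: C, M. Branched-chain aliphatic: I, L, V.
Sulfur-containing residues here: M2, M8, M14 (3).
Branched-chain aliphatic residues here: none (0).
The two groups share no amino acid, so total = 3 + 0 = 3.

3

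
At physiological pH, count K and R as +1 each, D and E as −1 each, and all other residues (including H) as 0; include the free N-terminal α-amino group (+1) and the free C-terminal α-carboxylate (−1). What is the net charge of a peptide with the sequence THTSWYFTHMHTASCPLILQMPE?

Positive (K, R): none → +0.
Negative (D, E): E23 → −1.
The N-terminus (+1) and C-terminus (−1) cancel.
Net charge = (+0) + (−1) = −1.

-1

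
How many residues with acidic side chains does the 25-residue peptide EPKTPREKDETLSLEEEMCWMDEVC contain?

Only D (aspartate) and E (glutamate) carry a side-chain carboxylic acid.
Matching residues: E1, E7, D9, E10, E15, E16, E17, D22, E23.

9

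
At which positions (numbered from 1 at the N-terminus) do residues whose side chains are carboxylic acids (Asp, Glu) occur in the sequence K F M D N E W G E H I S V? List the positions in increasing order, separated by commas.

4, 6, 9

Matching residues: D4, E6, E9.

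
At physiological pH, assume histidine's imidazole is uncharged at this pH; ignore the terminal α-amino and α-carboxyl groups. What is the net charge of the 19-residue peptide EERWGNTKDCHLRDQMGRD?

-1

At pH ~7.4 the Lys and Arg side chains are protonated (+1), the Asp and Glu side chains are deprotonated (−1), and with His taken as neutral all other side chains carry no charge.
Positive (K, R): R3, K8, R13, R18 → +4.
Negative (D, E): E1, E2, D9, D14, D19 → −5.
Net charge = (+4) + (−5) = −1.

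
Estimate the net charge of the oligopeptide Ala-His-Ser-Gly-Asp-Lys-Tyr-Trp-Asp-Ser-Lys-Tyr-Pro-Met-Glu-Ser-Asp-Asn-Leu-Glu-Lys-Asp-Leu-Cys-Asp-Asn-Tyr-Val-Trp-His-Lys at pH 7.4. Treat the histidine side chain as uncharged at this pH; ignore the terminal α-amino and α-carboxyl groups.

Near pH 7.4, K and R contribute +1 each, D and E contribute −1 each, and every other side chain (His included, as stated) is uncharged.
Positive (K, R): Lys6, Lys11, Lys21, Lys31 → +4.
Negative (D, E): Asp5, Asp9, Glu15, Asp17, Glu20, Asp22, Asp25 → −7.
Net charge = (+4) + (−7) = −3.

-3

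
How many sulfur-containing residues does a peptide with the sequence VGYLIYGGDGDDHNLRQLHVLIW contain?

0

Only Cys (C) and Met (M) have a sulfur atom in the side chain.
None of the 23 residues belong to this group.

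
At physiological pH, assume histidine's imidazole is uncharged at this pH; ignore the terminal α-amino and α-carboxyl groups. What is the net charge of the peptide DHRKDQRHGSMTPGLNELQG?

0

The side chains ionized at physiological pH are Lys/Arg (+1) and Asp/Glu (−1); with His treated as neutral, nothing else contributes.
Positive (K, R): R3, K4, R7 → +3.
Negative (D, E): D1, D5, E17 → −3.
Net charge = (+3) + (−3) = 0.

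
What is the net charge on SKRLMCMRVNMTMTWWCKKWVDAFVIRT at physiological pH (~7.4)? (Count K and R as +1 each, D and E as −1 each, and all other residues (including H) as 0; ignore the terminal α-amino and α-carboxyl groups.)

+5

Positive (K, R): K2, R3, R8, K18, K19, R27 → +6.
Negative (D, E): D22 → −1.
Net charge = (+6) + (−1) = +5.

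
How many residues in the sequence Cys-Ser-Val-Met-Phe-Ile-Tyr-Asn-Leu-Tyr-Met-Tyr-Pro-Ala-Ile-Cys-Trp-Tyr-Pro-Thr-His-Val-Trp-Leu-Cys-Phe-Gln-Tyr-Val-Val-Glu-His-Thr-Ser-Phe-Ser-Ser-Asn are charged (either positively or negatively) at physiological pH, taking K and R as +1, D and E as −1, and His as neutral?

Charged side chains at pH ~7.4: K, R (positive); D, E (negative).
Matching residues: Glu31.

1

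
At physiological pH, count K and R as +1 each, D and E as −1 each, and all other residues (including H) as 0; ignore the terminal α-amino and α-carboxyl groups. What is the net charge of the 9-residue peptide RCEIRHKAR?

+3

Positive (K, R): R1, R5, K7, R9 → +4.
Negative (D, E): E3 → −1.
Net charge = (+4) + (−1) = +3.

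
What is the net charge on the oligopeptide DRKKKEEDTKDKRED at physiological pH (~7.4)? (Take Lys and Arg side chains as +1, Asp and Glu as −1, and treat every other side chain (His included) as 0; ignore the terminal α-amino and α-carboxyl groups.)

Positive (K, R): R2, K3, K4, K5, K10, K12, R13 → +7.
Negative (D, E): D1, E6, E7, D8, D11, E14, D15 → −7.
Net charge = (+7) + (−7) = 0.

0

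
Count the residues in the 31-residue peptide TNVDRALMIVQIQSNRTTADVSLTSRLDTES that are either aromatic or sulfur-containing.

Aromatic: F, W, Y. Sulfur-containing: C, M.
Aromatic residues here: none (0).
Sulfur-containing residues here: M8 (1).
The two groups share no amino acid, so total = 0 + 1 = 1.

1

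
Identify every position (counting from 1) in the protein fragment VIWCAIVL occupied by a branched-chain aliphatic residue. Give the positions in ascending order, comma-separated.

V, L, and I make up the branched-chain aliphatic group.
Matching residues: V1, I2, I6, V7, L8.

1, 2, 6, 7, 8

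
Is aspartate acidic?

The acidic residues are Asp (D) and Glu (E), whose side chains end in a carboxylate group.
Aspartate is in this group.

Yes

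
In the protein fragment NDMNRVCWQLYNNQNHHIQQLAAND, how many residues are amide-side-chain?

10

Only N (asparagine) and Q (glutamine) carry a side-chain carboxamide.
Matching residues: N1, N4, Q9, N12, N13, Q14, N15, Q19, Q20, N24.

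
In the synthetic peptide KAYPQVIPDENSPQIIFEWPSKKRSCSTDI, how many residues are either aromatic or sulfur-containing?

4

Aromatic: F, W, Y. Sulfur-containing: C, M.
Aromatic residues here: Y3, F17, W19 (3).
Sulfur-containing residues here: C26 (1).
The two groups share no amino acid, so total = 3 + 1 = 4.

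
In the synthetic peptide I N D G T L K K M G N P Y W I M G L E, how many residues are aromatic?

2

Phenylalanine (F), tryptophan (W), and tyrosine (Y) have aromatic ring side chains.
Matching residues: Y13, W14.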